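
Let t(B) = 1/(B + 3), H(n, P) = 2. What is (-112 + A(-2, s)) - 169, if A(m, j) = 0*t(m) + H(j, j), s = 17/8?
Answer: -279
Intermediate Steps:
s = 17/8 (s = 17*(⅛) = 17/8 ≈ 2.1250)
t(B) = 1/(3 + B)
A(m, j) = 2 (A(m, j) = 0/(3 + m) + 2 = 0 + 2 = 2)
(-112 + A(-2, s)) - 169 = (-112 + 2) - 169 = -110 - 169 = -279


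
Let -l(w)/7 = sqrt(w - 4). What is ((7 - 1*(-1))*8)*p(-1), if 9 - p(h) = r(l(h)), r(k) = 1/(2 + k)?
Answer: 143296/249 - 448*I*sqrt(5)/249 ≈ 575.49 - 4.0231*I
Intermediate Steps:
l(w) = -7*sqrt(-4 + w) (l(w) = -7*sqrt(w - 4) = -7*sqrt(-4 + w))
p(h) = 9 - 1/(2 - 7*sqrt(-4 + h))
((7 - 1*(-1))*8)*p(-1) = ((7 - 1*(-1))*8)*((-17 + 63*sqrt(-4 - 1))/(-2 + 7*sqrt(-4 - 1))) = ((7 + 1)*8)*((-17 + 63*sqrt(-5))/(-2 + 7*sqrt(-5))) = (8*8)*((-17 + 63*(I*sqrt(5)))/(-2 + 7*(I*sqrt(5)))) = 64*((-17 + 63*I*sqrt(5))/(-2 + 7*I*sqrt(5))) = 64*(-17 + 63*I*sqrt(5))/(-2 + 7*I*sqrt(5))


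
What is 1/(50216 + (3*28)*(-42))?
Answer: 1/46688 ≈ 2.1419e-5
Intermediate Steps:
1/(50216 + (3*28)*(-42)) = 1/(50216 + 84*(-42)) = 1/(50216 - 3528) = 1/46688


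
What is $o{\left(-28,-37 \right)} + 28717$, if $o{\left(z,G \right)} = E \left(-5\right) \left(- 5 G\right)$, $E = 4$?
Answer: $25017$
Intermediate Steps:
$o{\left(z,G \right)} = 100 G$ ($o{\left(z,G \right)} = 4 \left(-5\right) \left(- 5 G\right) = - 20 \left(- 5 G\right) = 100 G$)
$o{\left(-28,-37 \right)} + 28717 = 100 \left(-37\right) + 28717 = -3700 + 28717 = 25017$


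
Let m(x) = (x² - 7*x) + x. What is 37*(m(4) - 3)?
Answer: -407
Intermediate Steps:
m(x) = x² - 6*x
37*(m(4) - 3) = 37*(4*(-6 + 4) - 3) = 37*(4*(-2) - 3) = 37*(-8 - 3) = 37*(-11) = -407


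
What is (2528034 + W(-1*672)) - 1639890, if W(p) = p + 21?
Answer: 887493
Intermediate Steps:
W(p) = 21 + p
(2528034 + W(-1*672)) - 1639890 = (2528034 + (21 - 1*672)) - 1639890 = (2528034 + (21 - 672)) - 1639890 = (2528034 - 651) - 1639890 = 2527383 - 1639890 = 887493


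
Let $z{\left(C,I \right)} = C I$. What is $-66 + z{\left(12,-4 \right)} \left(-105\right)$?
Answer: $4974$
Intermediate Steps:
$-66 + z{\left(12,-4 \right)} \left(-105\right) = -66 + 12 \left(-4\right) \left(-105\right) = -66 - -5040 = -66 + 5040 = 4974$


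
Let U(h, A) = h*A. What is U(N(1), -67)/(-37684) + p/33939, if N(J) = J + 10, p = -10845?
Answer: -42629993/142106364 ≈ -0.29999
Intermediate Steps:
N(J) = 10 + J
U(h, A) = A*h
U(N(1), -67)/(-37684) + p/33939 = -67*(10 + 1)/(-37684) - 10845/33939 = -67*11*(-1/37684) - 10845*1/33939 = -737*(-1/37684) - 1205/3771 = 737/37684 - 1205/3771 = -42629993/142106364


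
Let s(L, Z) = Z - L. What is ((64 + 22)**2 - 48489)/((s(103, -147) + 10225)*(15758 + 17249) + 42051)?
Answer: -41093/329286876 ≈ -0.00012479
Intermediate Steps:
((64 + 22)**2 - 48489)/((s(103, -147) + 10225)*(15758 + 17249) + 42051) = ((64 + 22)**2 - 48489)/(((-147 - 1*103) + 10225)*(15758 + 17249) + 42051) = (86**2 - 48489)/(((-147 - 103) + 10225)*33007 + 42051) = (7396 - 48489)/((-250 + 10225)*33007 + 42051) = -41093/(9975*33007 + 42051) = -41093/(329244825 + 42051) = -41093/329286876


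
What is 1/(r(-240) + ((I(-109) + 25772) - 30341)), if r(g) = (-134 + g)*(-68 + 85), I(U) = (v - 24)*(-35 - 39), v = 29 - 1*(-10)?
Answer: -1/12037 ≈ -8.3077e-5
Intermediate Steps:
v = 39 (v = 29 + 10 = 39)
I(U) = -1110 (I(U) = (39 - 24)*(-35 - 39) = 15*(-74) = -1110)
r(g) = -2278 + 17*g (r(g) = (-134 + g)*17 = -2278 + 17*g)
1/(r(-240) + ((I(-109) + 25772) - 30341)) = 1/((-2278 + 17*(-240)) + ((-1110 + 25772) - 30341)) = 1/((-2278 - 4080) + (24662 - 30341)) = 1/(-6358 - 5679) = 1/(-12037) = -1/12037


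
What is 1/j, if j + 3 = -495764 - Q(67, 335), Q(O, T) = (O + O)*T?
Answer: -1/540657 ≈ -1.8496e-6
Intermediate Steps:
Q(O, T) = 2*O*T (Q(O, T) = (2*O)*T = 2*O*T)
j = -540657 (j = -3 + (-495764 - 2*67*335) = -3 + (-495764 - 1*44890) = -3 + (-495764 - 44890) = -3 - 540654 = -540657)
1/j = 1/(-540657) = -1/540657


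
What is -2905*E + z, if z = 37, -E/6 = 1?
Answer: 17467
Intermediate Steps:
E = -6 (E = -6*1 = -6)
-2905*E + z = -2905*(-6) + 37 = -83*(-210) + 37 = 17430 + 37 = 17467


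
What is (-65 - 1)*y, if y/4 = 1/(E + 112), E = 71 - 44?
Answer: -264/139 ≈ -1.8993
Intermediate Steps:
E = 27
y = 4/139 (y = 4/(27 + 112) = 4/139 ≈ 0.028777)
(-65 - 1)*y = (-65 - 1)*(4/139) = -66*4/139 = -264/139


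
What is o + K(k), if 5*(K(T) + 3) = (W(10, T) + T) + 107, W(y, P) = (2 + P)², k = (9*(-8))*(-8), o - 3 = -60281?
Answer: 33362/5 ≈ 6672.4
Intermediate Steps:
o = -60278 (o = 3 - 60281 = -60278)
k = 576 (k = -72*(-8) = 576)
K(T) = 92/5 + T/5 + (2 + T)²/5 (K(T) = -3 + (((2 + T)² + T) + 107)/5 = -3 + ((T + (2 + T)²) + 107)/5 = -3 + (107 + T + (2 + T)²)/5 = -3 + (107/5 + T/5 + (2 + T)²/5) = 92/5 + T/5 + (2 + T)²/5)
o + K(k) = -60278 + (92/5 + (⅕)*576 + (2 + 576)²/5) = -60278 + (92/5 + 576/5 + (⅕)*578²) = -60278 + (92/5 + 576/5 + (⅕)*334084) = -60278 + (92/5 + 576/5 + 334084/5) = -60278 + 334752/5 = 33362/5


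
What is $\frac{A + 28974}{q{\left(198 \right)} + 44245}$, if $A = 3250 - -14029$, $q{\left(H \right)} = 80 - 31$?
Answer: $\frac{46253}{44294} \approx 1.0442$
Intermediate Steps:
$q{\left(H \right)} = 49$ ($q{\left(H \right)} = 80 - 31 = 49$)
$A = 17279$ ($A = 3250 + 14029 = 17279$)
$\frac{A + 28974}{q{\left(198 \right)} + 44245} = \frac{17279 + 28974}{49 + 44245} = \frac{46253}{44294}$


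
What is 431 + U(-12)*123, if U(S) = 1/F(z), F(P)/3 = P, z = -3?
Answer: 1252/3 ≈ 417.33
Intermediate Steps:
F(P) = 3*P
U(S) = -⅑ (U(S) = 1/(3*(-3)) = 1/(-9) = -⅑)
431 + U(-12)*123 = 431 - ⅑*123 = 431 - 41/3 = 1252/3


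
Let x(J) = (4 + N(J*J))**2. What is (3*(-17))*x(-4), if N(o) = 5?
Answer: -4131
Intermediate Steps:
x(J) = 81 (x(J) = (4 + 5)**2 = 9**2 = 81)
(3*(-17))*x(-4) = (3*(-17))*81 = -51*81 = -4131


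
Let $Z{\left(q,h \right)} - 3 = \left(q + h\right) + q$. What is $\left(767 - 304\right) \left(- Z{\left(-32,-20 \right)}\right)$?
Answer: $37503$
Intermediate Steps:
$Z{\left(q,h \right)} = 3 + h + 2 q$ ($Z{\left(q,h \right)} = 3 + \left(\left(q + h\right) + q\right) = 3 + \left(\left(h + q\right) + q\right) = 3 + \left(h + 2 q\right) = 3 + h + 2 q$)
$\left(767 - 304\right) \left(- Z{\left(-32,-20 \right)}\right) = \left(767 - 304\right) \left(- (3 - 20 + 2 \left(-32\right))\right) = 463 \left(- (3 - 20 - 64)\right) = 463 \left(\left(-1\right) \left(-81\right)\right) = 463 \cdot 81 = 37503$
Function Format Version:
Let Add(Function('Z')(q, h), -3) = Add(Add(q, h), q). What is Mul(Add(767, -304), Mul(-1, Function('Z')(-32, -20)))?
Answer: 37503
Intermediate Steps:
Function('Z')(q, h) = Add(3, h, Mul(2, q)) (Function('Z')(q, h) = Add(3, Add(Add(q, h), q)) = Add(3, Add(Add(h, q), q)) = Add(3, Add(h, Mul(2, q))) = Add(3, h, Mul(2, q)))
Mul(Add(767, -304), Mul(-1, Function('Z')(-32, -20))) = Mul(Add(767, -304), Mul(-1, Add(3, -20, Mul(2, -32)))) = Mul(463, Mul(-1, Add(3, -20, -64))) = Mul(463, Mul(-1, -81)) = Mul(463, 81) = 37503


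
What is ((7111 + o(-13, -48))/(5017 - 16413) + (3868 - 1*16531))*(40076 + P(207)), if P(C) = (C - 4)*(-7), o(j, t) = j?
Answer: -398463045795/814 ≈ -4.8951e+8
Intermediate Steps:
P(C) = 28 - 7*C (P(C) = (-4 + C)*(-7) = 28 - 7*C)
((7111 + o(-13, -48))/(5017 - 16413) + (3868 - 1*16531))*(40076 + P(207)) = ((7111 - 13)/(5017 - 16413) + (3868 - 1*16531))*(40076 + (28 - 7*207)) = (7098/(-11396) + (3868 - 16531))*(40076 + (28 - 1449)) = (7098*(-1/11396) - 12663)*(40076 - 1421) = (-507/814 - 12663)*38655 = -10308189/814*38655 = -398463045795/814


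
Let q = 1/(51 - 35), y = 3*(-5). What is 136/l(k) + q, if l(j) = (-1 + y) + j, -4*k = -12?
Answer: -2163/208 ≈ -10.399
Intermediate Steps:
k = 3 (k = -¼*(-12) = 3)
y = -15
l(j) = -16 + j (l(j) = (-1 - 15) + j = -16 + j)
q = 1/16 ≈ 0.062500
136/l(k) + q = 136/(-16 + 3) + 1/16 = 136/(-13) + 1/16 = -1/13*136 + 1/16 = -136/13 + 1/16 = -2163/208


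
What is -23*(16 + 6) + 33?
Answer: -473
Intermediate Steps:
-23*(16 + 6) + 33 = -23*22 + 33 = -506 + 33 = -473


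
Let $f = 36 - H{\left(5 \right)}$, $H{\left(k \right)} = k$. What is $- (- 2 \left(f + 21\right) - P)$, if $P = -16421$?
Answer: $-16317$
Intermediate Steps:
$f = 31$ ($f = 36 - 5 = 31$)
$- (- 2 \left(f + 21\right) - P) = - (- 2 \left(31 + 21\right) - -16421) = - (\left(-2\right) 52 + 16421) = - (-104 + 16421) = \left(-1\right) 16317 = -16317$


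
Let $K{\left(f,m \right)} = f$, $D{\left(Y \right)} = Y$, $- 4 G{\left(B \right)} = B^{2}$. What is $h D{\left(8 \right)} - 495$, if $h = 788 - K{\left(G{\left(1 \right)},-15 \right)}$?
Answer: $5811$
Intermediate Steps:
$G{\left(B \right)} = - \frac{B^{2}}{4}$
$h = \frac{3153}{4}$ ($h = 788 - - \frac{1^{2}}{4} = 788 - \left(- \frac{1}{4}\right) 1 = 788 - - \frac{1}{4} = 788 + \frac{1}{4} = \frac{3153}{4} \approx 788.25$)
$h D{\left(8 \right)} - 495 = \frac{3153}{4} \cdot 8 - 495 = 6306 - 495 = 5811$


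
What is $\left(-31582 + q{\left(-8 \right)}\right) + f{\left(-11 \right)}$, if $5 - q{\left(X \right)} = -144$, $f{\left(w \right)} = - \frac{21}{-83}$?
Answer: $- \frac{2608918}{83} \approx -31433.0$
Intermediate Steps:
$f{\left(w \right)} = \frac{21}{83}$ ($f{\left(w \right)} = \left(-21\right) \left(- \frac{1}{83}\right) = \frac{21}{83}$)
$q{\left(X \right)} = 149$ ($q{\left(X \right)} = 5 - -144 = 5 + 144 = 149$)
$\left(-31582 + q{\left(-8 \right)}\right) + f{\left(-11 \right)} = \left(-31582 + 149\right) + \frac{21}{83} = -31433 + \frac{21}{83} = - \frac{2608918}{83}$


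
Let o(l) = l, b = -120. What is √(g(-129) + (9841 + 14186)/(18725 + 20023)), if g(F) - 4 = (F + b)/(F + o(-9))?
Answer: √141738049631/148534 ≈ 2.5346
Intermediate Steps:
g(F) = 4 + (-120 + F)/(-9 + F) (g(F) = 4 + (F - 120)/(F - 9) = 4 + (-120 + F)/(-9 + F))
√(g(-129) + (9841 + 14186)/(18725 + 20023)) = √((-156 + 5*(-129))/(-9 - 129) + (9841 + 14186)/(18725 + 20023)) = √((-156 - 645)/(-138) + 24027/38748) = √(-1/138*(-801) + 24027*(1/38748)) = √(267/46 + 8009/12916) = √(1908493/297068) = √141738049631/148534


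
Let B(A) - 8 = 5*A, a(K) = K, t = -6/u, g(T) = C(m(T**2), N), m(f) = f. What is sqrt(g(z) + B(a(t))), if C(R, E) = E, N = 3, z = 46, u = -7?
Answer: sqrt(749)/7 ≈ 3.9097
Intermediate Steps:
g(T) = 3
t = 6/7 (t = -6/(-7) = -6*(-1/7) = 6/7 ≈ 0.85714)
B(A) = 8 + 5*A
sqrt(g(z) + B(a(t))) = sqrt(3 + (8 + 5*(6/7))) = sqrt(3 + (8 + 30/7)) = sqrt(3 + 86/7) = sqrt(107/7) = sqrt(749)/7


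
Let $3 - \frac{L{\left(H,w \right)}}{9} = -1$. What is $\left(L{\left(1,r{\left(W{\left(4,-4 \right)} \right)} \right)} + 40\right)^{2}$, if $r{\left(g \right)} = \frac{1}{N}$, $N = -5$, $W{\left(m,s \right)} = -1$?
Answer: $5776$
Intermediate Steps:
$r{\left(g \right)} = - \frac{1}{5}$ ($r{\left(g \right)} = \frac{1}{-5} = - \frac{1}{5}$)
$L{\left(H,w \right)} = 36$ ($L{\left(H,w \right)} = 27 - -9 = 27 + 9 = 36$)
$\left(L{\left(1,r{\left(W{\left(4,-4 \right)} \right)} \right)} + 40\right)^{2} = \left(36 + 40\right)^{2} = 76^{2} = 5776$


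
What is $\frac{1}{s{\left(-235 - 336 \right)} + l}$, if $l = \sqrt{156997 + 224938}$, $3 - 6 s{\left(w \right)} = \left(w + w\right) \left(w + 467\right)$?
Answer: $- \frac{142518}{2818275113} - \frac{36 \sqrt{381935}}{14091375565} \approx -5.2148 \cdot 10^{-5}$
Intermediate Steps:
$s{\left(w \right)} = \frac{1}{2} - \frac{w \left(467 + w\right)}{3}$ ($s{\left(w \right)} = \frac{1}{2} - \frac{\left(w + w\right) \left(w + 467\right)}{6} = \frac{1}{2} - \frac{2 w \left(467 + w\right)}{6} = \frac{1}{2} - \frac{w \left(467 + w\right)}{3}$)
$l = \sqrt{381935} \approx 618.01$
$\frac{1}{s{\left(-235 - 336 \right)} + l} = \frac{1}{\left(\frac{1}{2} - \frac{467 \left(-235 - 336\right)}{3} - \frac{\left(-235 - 336\right)^{2}}{3}\right) + \sqrt{381935}} = \frac{1}{\left(\frac{1}{2} - - \frac{266657}{3} - \frac{\left(-571\right)^{2}}{3}\right) + \sqrt{381935}} = \frac{1}{\left(\frac{1}{2} + \frac{266657}{3} - \frac{326041}{3}\right) + \sqrt{381935}} = \frac{1}{- \frac{118765}{6} + \sqrt{381935}}$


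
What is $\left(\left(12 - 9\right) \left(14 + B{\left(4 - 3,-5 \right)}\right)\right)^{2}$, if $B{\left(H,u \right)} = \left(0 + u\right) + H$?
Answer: $900$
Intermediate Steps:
$B{\left(H,u \right)} = H + u$ ($B{\left(H,u \right)} = u + H = H + u$)
$\left(\left(12 - 9\right) \left(14 + B{\left(4 - 3,-5 \right)}\right)\right)^{2} = \left(\left(12 - 9\right) \left(14 + \left(\left(4 - 3\right) - 5\right)\right)\right)^{2} = \left(3 \left(14 + \left(1 - 5\right)\right)\right)^{2} = \left(3 \left(14 - 4\right)\right)^{2} = \left(3 \cdot 10\right)^{2} = 30^{2} = 900$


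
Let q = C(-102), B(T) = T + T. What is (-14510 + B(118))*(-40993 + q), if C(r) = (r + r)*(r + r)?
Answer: -8892702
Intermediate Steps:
B(T) = 2*T
C(r) = 4*r² (C(r) = (2*r)*(2*r) = 4*r²)
q = 41616 (q = 4*(-102)² = 4*10404 = 41616)
(-14510 + B(118))*(-40993 + q) = (-14510 + 2*118)*(-40993 + 41616) = (-14510 + 236)*623 = -14274*623 = -8892702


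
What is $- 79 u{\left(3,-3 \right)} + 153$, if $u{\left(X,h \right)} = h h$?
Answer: $-558$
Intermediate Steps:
$u{\left(X,h \right)} = h^{2}$
$- 79 u{\left(3,-3 \right)} + 153 = - 79 \left(-3\right)^{2} + 153 = \left(-79\right) 9 + 153 = -711 + 153 = -558$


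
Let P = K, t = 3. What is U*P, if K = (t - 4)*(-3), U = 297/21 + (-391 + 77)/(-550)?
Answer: 84972/1925 ≈ 44.141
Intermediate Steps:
U = 28324/1925 (U = 297*(1/21) - 314*(-1/550) = 99/7 + 157/275 = 28324/1925 ≈ 14.714)
K = 3 (K = (3 - 4)*(-3) = -1*(-3) = 3)
P = 3
U*P = (28324/1925)*3 = 84972/1925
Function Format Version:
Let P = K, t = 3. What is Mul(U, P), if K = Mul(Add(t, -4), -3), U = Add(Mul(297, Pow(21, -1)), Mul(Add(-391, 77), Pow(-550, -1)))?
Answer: Rational(84972, 1925) ≈ 44.141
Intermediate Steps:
U = Rational(28324, 1925) (U = Add(Mul(297, Rational(1, 21)), Mul(-314, Rational(-1, 550))) = Add(Rational(99, 7), Rational(157, 275)) = Rational(28324, 1925) ≈ 14.714)
K = 3 (K = Mul(Add(3, -4), -3) = Mul(-1, -3) = 3)
P = 3
Mul(U, P) = Mul(Rational(28324, 1925), 3) = Rational(84972, 1925)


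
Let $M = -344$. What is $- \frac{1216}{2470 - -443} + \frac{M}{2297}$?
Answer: $- \frac{3795224}{6691161} \approx -0.5672$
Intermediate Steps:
$- \frac{1216}{2470 - -443} + \frac{M}{2297} = - \frac{1216}{2470 - -443} - \frac{344}{2297} = - \frac{1216}{2470 + 443} - \frac{344}{2297} = - \frac{1216}{2913} - \frac{344}{2297} = - \frac{3795224}{6691161}$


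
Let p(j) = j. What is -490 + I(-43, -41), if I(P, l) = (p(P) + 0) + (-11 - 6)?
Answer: -550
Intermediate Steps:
I(P, l) = -17 + P (I(P, l) = (P + 0) + (-11 - 6) = P - 17 = -17 + P)
-490 + I(-43, -41) = -490 + (-17 - 43) = -490 - 60 = -550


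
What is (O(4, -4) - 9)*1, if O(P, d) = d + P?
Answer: -9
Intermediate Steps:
O(P, d) = P + d
(O(4, -4) - 9)*1 = ((4 - 4) - 9)*1 = (0 - 9)*1 = -9*1 = -9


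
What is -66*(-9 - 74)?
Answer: 5478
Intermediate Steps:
-66*(-9 - 74) = -66*(-83) = 5478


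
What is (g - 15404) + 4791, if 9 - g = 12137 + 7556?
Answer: -30297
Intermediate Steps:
g = -19684 (g = 9 - (12137 + 7556) = 9 - 1*19693 = 9 - 19693 = -19684)
(g - 15404) + 4791 = (-19684 - 15404) + 4791 = -35088 + 4791 = -30297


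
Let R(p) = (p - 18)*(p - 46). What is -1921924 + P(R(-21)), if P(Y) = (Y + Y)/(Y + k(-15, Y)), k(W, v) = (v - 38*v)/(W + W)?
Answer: -128768848/67 ≈ -1.9219e+6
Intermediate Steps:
R(p) = (-46 + p)*(-18 + p) (R(p) = (-18 + p)*(-46 + p) = (-46 + p)*(-18 + p))
k(W, v) = -37*v/(2*W) (k(W, v) = (-37*v)/((2*W)) = (-37*v)*(1/(2*W)) = -37*v/(2*W))
P(Y) = 60/67 (P(Y) = (Y + Y)/(Y - 37/2*Y/(-15)) = (2*Y)/(Y - 37/2*Y*(-1/15)) = (2*Y)/(Y + 37*Y/30) = (2*Y)/((67*Y/30)) = (2*Y)*(30/(67*Y)) = 60/67)
-1921924 + P(R(-21)) = -1921924 + 60/67 = -128768848/67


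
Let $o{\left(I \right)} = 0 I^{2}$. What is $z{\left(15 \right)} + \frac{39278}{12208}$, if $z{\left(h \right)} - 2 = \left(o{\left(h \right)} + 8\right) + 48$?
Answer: $\frac{373671}{6104} \approx 61.217$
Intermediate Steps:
$o{\left(I \right)} = 0$
$z{\left(h \right)} = 58$ ($z{\left(h \right)} = 2 + \left(\left(0 + 8\right) + 48\right) = 2 + \left(8 + 48\right) = 2 + 56 = 58$)
$z{\left(15 \right)} + \frac{39278}{12208} = 58 + \frac{39278}{12208} = 58 + 39278 \cdot \frac{1}{12208} = 58 + \frac{19639}{6104} = \frac{373671}{6104}$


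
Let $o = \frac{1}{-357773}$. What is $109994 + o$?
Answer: $\frac{39352883361}{357773} \approx 1.0999 \cdot 10^{5}$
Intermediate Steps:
$o = - \frac{1}{357773} \approx -2.7951 \cdot 10^{-6}$
$109994 + o = 109994 - \frac{1}{357773} = \frac{39352883361}{357773}$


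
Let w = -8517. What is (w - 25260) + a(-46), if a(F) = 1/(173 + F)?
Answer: -4289678/127 ≈ -33777.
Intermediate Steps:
(w - 25260) + a(-46) = (-8517 - 25260) + 1/(173 - 46) = -33777 + 1/127 = -4289678/127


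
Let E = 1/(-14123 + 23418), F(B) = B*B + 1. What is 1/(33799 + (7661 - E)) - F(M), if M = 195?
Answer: -14654106190879/385370699 ≈ -38026.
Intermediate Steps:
F(B) = 1 + B**2 (F(B) = B**2 + 1 = 1 + B**2)
E = 1/9295 ≈ 0.00010758
1/(33799 + (7661 - E)) - F(M) = 1/(33799 + (7661 - 1*1/9295)) - (1 + 195**2) = 1/(33799 + (7661 - 1/9295)) - (1 + 38025) = 1/(33799 + 71208994/9295) - 1*38026 = 1/(385370699/9295) - 38026 = 9295/385370699 - 38026 = -14654106190879/385370699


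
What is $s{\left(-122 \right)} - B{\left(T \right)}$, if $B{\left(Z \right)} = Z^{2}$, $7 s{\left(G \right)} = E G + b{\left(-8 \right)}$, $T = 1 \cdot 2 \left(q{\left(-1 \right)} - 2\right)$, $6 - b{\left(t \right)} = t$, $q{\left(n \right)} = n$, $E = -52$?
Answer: $\frac{6106}{7} \approx 872.29$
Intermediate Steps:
$b{\left(t \right)} = 6 - t$
$T = -6$ ($T = 1 \cdot 2 \left(-1 - 2\right) = 2 \left(-1 - 2\right) = 2 \left(-3\right) = -6$)
$s{\left(G \right)} = 2 - \frac{52 G}{7}$ ($s{\left(G \right)} = \frac{- 52 G + \left(6 - -8\right)}{7} = \frac{- 52 G + \left(6 + 8\right)}{7} = \frac{- 52 G + 14}{7} = \frac{14 - 52 G}{7} = 2 - \frac{52 G}{7}$)
$s{\left(-122 \right)} - B{\left(T \right)} = \left(2 - - \frac{6344}{7}\right) - \left(-6\right)^{2} = \left(2 + \frac{6344}{7}\right) - 36 = \frac{6358}{7} - 36 = \frac{6106}{7}$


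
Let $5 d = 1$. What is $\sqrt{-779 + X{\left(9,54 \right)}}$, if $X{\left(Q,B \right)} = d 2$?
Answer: $\frac{i \sqrt{19465}}{5} \approx 27.903 i$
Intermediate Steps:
$d = \frac{1}{5}$ ($d = \frac{1}{5} \cdot 1 = \frac{1}{5} \approx 0.2$)
$X{\left(Q,B \right)} = \frac{2}{5}$ ($X{\left(Q,B \right)} = \frac{1}{5} \cdot 2 = \frac{2}{5}$)
$\sqrt{-779 + X{\left(9,54 \right)}} = \sqrt{-779 + \frac{2}{5}} = \sqrt{- \frac{3893}{5}} = \frac{i \sqrt{19465}}{5}$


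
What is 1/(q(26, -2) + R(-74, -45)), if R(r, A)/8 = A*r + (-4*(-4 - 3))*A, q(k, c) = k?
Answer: 1/16586 ≈ 6.0292e-5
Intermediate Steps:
R(r, A) = 224*A + 8*A*r (R(r, A) = 8*(A*r + (-4*(-4 - 3))*A) = 8*(A*r + (-4*(-7))*A) = 8*(A*r + 28*A) = 8*(28*A + A*r) = 224*A + 8*A*r)
1/(q(26, -2) + R(-74, -45)) = 1/(26 + 8*(-45)*(28 - 74)) = 1/(26 + 8*(-45)*(-46)) = 1/(26 + 16560) = 1/16586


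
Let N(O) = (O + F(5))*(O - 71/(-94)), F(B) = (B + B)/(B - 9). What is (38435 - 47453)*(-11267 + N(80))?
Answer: 4245633819/94 ≈ 4.5166e+7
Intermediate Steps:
F(B) = 2*B/(-9 + B) (F(B) = (2*B)/(-9 + B) = 2*B/(-9 + B))
N(O) = (-5/2 + O)*(71/94 + O) (N(O) = (O + 2*5/(-9 + 5))*(O - 71/(-94)) = (O + 2*5/(-4))*(O - 71*(-1/94)) = (O + 2*5*(-1/4))*(O + 71/94) = (O - 5/2)*(71/94 + O) = (-5/2 + O)*(71/94 + O))
(38435 - 47453)*(-11267 + N(80)) = (38435 - 47453)*(-11267 + (-355/188 + 80**2 - 82/47*80)) = -9018*(-11267 + (-355/188 + 6400 - 6560/47)) = -9018*(-11267 + 1176605/188) = -9018*(-941591/188) = 4245633819/94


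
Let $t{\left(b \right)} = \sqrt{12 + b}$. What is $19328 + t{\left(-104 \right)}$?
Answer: $19328 + 2 i \sqrt{23} \approx 19328.0 + 9.5917 i$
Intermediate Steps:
$19328 + t{\left(-104 \right)} = 19328 + \sqrt{12 - 104} = 19328 + \sqrt{-92} = 19328 + 2 i \sqrt{23}$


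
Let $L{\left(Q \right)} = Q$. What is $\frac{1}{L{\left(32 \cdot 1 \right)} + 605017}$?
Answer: $\frac{1}{605049} \approx 1.6528 \cdot 10^{-6}$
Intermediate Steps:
$\frac{1}{L{\left(32 \cdot 1 \right)} + 605017} = \frac{1}{32 \cdot 1 + 605017} = \frac{1}{32 + 605017} = \frac{1}{605049}$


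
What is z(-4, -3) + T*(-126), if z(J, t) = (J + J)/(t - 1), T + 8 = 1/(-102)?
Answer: 17191/17 ≈ 1011.2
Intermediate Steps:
T = -817/102 (T = -8 + 1/(-102) = -8 - 1/102 = -817/102 ≈ -8.0098)
z(J, t) = 2*J/(-1 + t) (z(J, t) = (2*J)/(-1 + t) = 2*J/(-1 + t))
z(-4, -3) + T*(-126) = 2*(-4)/(-1 - 3) - 817/102*(-126) = 2*(-4)/(-4) + 17157/17 = 2*(-4)*(-¼) + 17157/17 = 2 + 17157/17 = 17191/17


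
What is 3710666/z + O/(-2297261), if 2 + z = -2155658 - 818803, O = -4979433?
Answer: 6286770933653/6833117845843 ≈ 0.92004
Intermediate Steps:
z = -2974463 (z = -2 + (-2155658 - 818803) = -2 - 2974461 = -2974463)
3710666/z + O/(-2297261) = 3710666/(-2974463) - 4979433/(-2297261) = 3710666*(-1/2974463) - 4979433*(-1/2297261) = -3710666/2974463 + 4979433/2297261 = 6286770933653/6833117845843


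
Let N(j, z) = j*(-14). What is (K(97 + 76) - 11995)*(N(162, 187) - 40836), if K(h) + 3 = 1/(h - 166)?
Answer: 3620089440/7 ≈ 5.1716e+8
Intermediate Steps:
N(j, z) = -14*j
K(h) = -3 + 1/(-166 + h) (K(h) = -3 + 1/(h - 166) = -3 + 1/(-166 + h))
(K(97 + 76) - 11995)*(N(162, 187) - 40836) = ((499 - 3*(97 + 76))/(-166 + (97 + 76)) - 11995)*(-14*162 - 40836) = ((499 - 3*173)/(-166 + 173) - 11995)*(-2268 - 40836) = ((499 - 519)/7 - 11995)*(-43104) = ((1/7)*(-20) - 11995)*(-43104) = (-20/7 - 11995)*(-43104) = -83985/7*(-43104) = 3620089440/7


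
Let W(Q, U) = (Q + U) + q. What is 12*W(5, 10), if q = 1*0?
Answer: 180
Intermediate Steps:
q = 0
W(Q, U) = Q + U (W(Q, U) = (Q + U) + 0 = Q + U)
12*W(5, 10) = 12*(5 + 10) = 12*15 = 180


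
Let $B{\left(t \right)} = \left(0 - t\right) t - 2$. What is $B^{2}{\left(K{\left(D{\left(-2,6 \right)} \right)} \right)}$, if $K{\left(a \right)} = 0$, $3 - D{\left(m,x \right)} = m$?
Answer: $4$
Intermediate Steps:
$D{\left(m,x \right)} = 3 - m$
$B{\left(t \right)} = -2 - t^{2}$ ($B{\left(t \right)} = - t t - 2 = - t^{2} - 2 = -2 - t^{2}$)
$B^{2}{\left(K{\left(D{\left(-2,6 \right)} \right)} \right)} = \left(-2 - 0^{2}\right)^{2} = \left(-2 - 0\right)^{2} = \left(-2 + 0\right)^{2} = \left(-2\right)^{2} = 4$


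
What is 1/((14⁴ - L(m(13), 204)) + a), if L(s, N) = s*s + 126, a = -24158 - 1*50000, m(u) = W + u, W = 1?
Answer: -1/36064 ≈ -2.7728e-5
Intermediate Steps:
m(u) = 1 + u
a = -74158 (a = -24158 - 50000 = -74158)
L(s, N) = 126 + s² (L(s, N) = s² + 126 = 126 + s²)
1/((14⁴ - L(m(13), 204)) + a) = 1/((14⁴ - (126 + (1 + 13)²)) - 74158) = 1/((38416 - (126 + 14²)) - 74158) = 1/((38416 - (126 + 196)) - 74158) = 1/((38416 - 1*322) - 74158) = 1/((38416 - 322) - 74158) = 1/(38094 - 74158) = 1/(-36064) = -1/36064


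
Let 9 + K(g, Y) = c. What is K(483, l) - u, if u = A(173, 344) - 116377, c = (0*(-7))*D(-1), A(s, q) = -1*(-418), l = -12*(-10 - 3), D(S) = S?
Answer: 115950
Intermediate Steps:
l = 156 (l = -12*(-13) = 156)
A(s, q) = 418
c = 0 (c = (0*(-7))*(-1) = 0*(-1) = 0)
K(g, Y) = -9 (K(g, Y) = -9 + 0 = -9)
u = -115959 (u = 418 - 116377 = -115959)
K(483, l) - u = -9 - 1*(-115959) = -9 + 115959 = 115950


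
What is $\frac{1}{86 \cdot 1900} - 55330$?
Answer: $- \frac{9040921999}{163400} \approx -55330.0$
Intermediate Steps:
$\frac{1}{86 \cdot 1900} - 55330 = \frac{1}{163400} - 55330 = - \frac{9040921999}{163400}$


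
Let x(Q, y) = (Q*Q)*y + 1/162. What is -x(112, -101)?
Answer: 205244927/162 ≈ 1.2669e+6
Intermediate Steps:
x(Q, y) = 1/162 + y*Q² (x(Q, y) = Q²*y + 1/162 = y*Q² + 1/162 = 1/162 + y*Q²)
-x(112, -101) = -(1/162 - 101*112²) = -(1/162 - 101*12544) = -(1/162 - 1266944) = -1*(-205244927/162) = 205244927/162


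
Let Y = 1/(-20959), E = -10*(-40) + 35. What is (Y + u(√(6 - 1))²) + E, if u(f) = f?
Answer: 9221959/20959 ≈ 440.00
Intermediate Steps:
E = 435 (E = 400 + 35 = 435)
Y = -1/20959 ≈ -4.7712e-5
(Y + u(√(6 - 1))²) + E = (-1/20959 + (√(6 - 1))²) + 435 = (-1/20959 + (√5)²) + 435 = (-1/20959 + 5) + 435 = 104794/20959 + 435 = 9221959/20959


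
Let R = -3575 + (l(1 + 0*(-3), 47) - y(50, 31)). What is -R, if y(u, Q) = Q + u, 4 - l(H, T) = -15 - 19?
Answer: 3618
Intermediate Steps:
l(H, T) = 38 (l(H, T) = 4 - (-15 - 19) = 4 - 1*(-34) = 4 + 34 = 38)
R = -3618 (R = -3575 + (38 - (31 + 50)) = -3575 + (38 - 1*81) = -3575 + (38 - 81) = -3575 - 43 = -3618)
-R = -1*(-3618) = 3618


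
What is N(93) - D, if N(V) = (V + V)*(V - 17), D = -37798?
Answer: 51934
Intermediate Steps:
N(V) = 2*V*(-17 + V) (N(V) = (2*V)*(-17 + V) = 2*V*(-17 + V))
N(93) - D = 2*93*(-17 + 93) - 1*(-37798) = 2*93*76 + 37798 = 14136 + 37798 = 51934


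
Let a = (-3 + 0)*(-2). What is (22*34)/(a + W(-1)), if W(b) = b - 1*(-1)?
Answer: 374/3 ≈ 124.67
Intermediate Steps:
W(b) = 1 + b (W(b) = b + 1 = 1 + b)
a = 6 (a = -3*(-2) = 6)
(22*34)/(a + W(-1)) = (22*34)/(6 + (1 - 1)) = 748/(6 + 0) = 748/6 = 748*(⅙) = 374/3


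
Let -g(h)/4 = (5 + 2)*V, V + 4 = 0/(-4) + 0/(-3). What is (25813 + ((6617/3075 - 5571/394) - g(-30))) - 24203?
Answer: 1800378173/1211550 ≈ 1486.0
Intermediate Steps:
V = -4 (V = -4 + (0/(-4) + 0/(-3)) = -4 + (0*(-1/4) + 0*(-1/3)) = -4 + (0 + 0) = -4 + 0 = -4)
g(h) = 112 (g(h) = -4*(5 + 2)*(-4) = -28*(-4) = -4*(-28) = 112)
(25813 + ((6617/3075 - 5571/394) - g(-30))) - 24203 = (25813 + ((6617/3075 - 5571/394) - 1*112)) - 24203 = (25813 + ((6617*(1/3075) - 5571*1/394) - 112)) - 24203 = (25813 + ((6617/3075 - 5571/394) - 112)) - 24203 = (25813 + (-14523727/1211550 - 112)) - 24203 = (25813 - 150217327/1211550) - 24203 = 31123522823/1211550 - 24203 = 1800378173/1211550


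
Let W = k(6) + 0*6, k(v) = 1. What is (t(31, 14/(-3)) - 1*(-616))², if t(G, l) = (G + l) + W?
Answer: 3724900/9 ≈ 4.1388e+5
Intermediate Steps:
W = 1 (W = 1 + 0*6 = 1 + 0 = 1)
t(G, l) = 1 + G + l (t(G, l) = (G + l) + 1 = 1 + G + l)
(t(31, 14/(-3)) - 1*(-616))² = ((1 + 31 + 14/(-3)) - 1*(-616))² = ((1 + 31 + 14*(-⅓)) + 616)² = ((1 + 31 - 14/3) + 616)² = (82/3 + 616)² = (1930/3)² = 3724900/9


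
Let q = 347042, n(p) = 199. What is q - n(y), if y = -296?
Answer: 346843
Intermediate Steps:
q - n(y) = 347042 - 1*199 = 347042 - 199 = 346843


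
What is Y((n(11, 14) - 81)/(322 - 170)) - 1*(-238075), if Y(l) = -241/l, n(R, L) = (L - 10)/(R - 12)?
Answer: 20273007/85 ≈ 2.3851e+5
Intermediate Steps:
n(R, L) = (-10 + L)/(-12 + R)
Y((n(11, 14) - 81)/(322 - 170)) - 1*(-238075) = -241*(322 - 170)/((-10 + 14)/(-12 + 11) - 81) - 1*(-238075) = -241*152/(4/(-1) - 81) + 238075 = -241*152/(-1*4 - 81) + 238075 = -241*152/(-4 - 81) + 238075 = -241/((-85*1/152)) + 238075 = -241/(-85/152) + 238075 = -241*(-152/85) + 238075 = 36632/85 + 238075 = 20273007/85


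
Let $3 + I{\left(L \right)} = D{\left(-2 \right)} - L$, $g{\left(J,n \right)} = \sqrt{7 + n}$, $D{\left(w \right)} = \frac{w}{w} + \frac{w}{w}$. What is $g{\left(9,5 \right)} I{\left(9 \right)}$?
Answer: $- 20 \sqrt{3} \approx -34.641$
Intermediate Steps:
$D{\left(w \right)} = 2$ ($D{\left(w \right)} = 1 + 1 = 2$)
$I{\left(L \right)} = -1 - L$ ($I{\left(L \right)} = -3 - \left(-2 + L\right) = -1 - L$)
$g{\left(9,5 \right)} I{\left(9 \right)} = \sqrt{7 + 5} \left(-1 - 9\right) = \sqrt{12} \left(-1 - 9\right) = 2 \sqrt{3} \left(-10\right) = - 20 \sqrt{3}$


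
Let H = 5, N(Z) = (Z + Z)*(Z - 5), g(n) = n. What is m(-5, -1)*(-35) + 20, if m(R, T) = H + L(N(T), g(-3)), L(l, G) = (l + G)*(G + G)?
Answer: 1735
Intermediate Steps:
N(Z) = 2*Z*(-5 + Z) (N(Z) = (2*Z)*(-5 + Z) = 2*Z*(-5 + Z))
L(l, G) = 2*G*(G + l) (L(l, G) = (G + l)*(2*G) = 2*G*(G + l))
m(R, T) = 23 - 12*T*(-5 + T) (m(R, T) = 5 + 2*(-3)*(-3 + 2*T*(-5 + T)) = 5 + (18 - 12*T*(-5 + T)) = 23 - 12*T*(-5 + T))
m(-5, -1)*(-35) + 20 = (23 - 12*(-1)*(-5 - 1))*(-35) + 20 = (23 - 12*(-1)*(-6))*(-35) + 20 = (23 - 72)*(-35) + 20 = -49*(-35) + 20 = 1715 + 20 = 1735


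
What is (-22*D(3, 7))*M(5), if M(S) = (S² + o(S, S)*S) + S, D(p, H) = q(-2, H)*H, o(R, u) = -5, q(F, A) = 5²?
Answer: -19250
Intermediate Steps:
q(F, A) = 25
D(p, H) = 25*H
M(S) = S² - 4*S (M(S) = (S² - 5*S) + S = S² - 4*S)
(-22*D(3, 7))*M(5) = (-550*7)*(5*(-4 + 5)) = (-22*175)*(5*1) = -3850*5 = -19250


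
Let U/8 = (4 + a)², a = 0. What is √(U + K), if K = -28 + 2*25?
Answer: 5*√6 ≈ 12.247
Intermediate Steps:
K = 22 (K = -28 + 50 = 22)
U = 128 (U = 8*(4 + 0)² = 8*4² = 8*16 = 128)
√(U + K) = √(128 + 22) = √150 = 5*√6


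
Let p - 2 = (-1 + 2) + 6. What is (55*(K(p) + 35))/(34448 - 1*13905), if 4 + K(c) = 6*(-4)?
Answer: 385/20543 ≈ 0.018741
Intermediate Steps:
p = 9 (p = 2 + ((-1 + 2) + 6) = 2 + (1 + 6) = 2 + 7 = 9)
K(c) = -28 (K(c) = -4 + 6*(-4) = -4 - 24 = -28)
(55*(K(p) + 35))/(34448 - 1*13905) = (55*(-28 + 35))/(34448 - 1*13905) = (55*7)/(34448 - 13905) = 385/20543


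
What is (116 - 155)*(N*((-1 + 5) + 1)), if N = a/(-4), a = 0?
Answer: 0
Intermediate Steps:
N = 0 (N = 0/(-4) = 0*(-1/4) = 0)
(116 - 155)*(N*((-1 + 5) + 1)) = (116 - 155)*(0*((-1 + 5) + 1)) = -0*(4 + 1) = -0*5 = -39*0 = 0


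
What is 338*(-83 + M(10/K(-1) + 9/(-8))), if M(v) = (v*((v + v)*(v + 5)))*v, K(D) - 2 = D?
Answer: 6685325153/1024 ≈ 6.5286e+6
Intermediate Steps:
K(D) = 2 + D
M(v) = 2*v**3*(5 + v) (M(v) = (v*((2*v)*(5 + v)))*v = (v*(2*v*(5 + v)))*v = (2*v**2*(5 + v))*v = 2*v**3*(5 + v))
338*(-83 + M(10/K(-1) + 9/(-8))) = 338*(-83 + 2*(10/(2 - 1) + 9/(-8))**3*(5 + (10/(2 - 1) + 9/(-8)))) = 338*(-83 + 2*(10/1 + 9*(-1/8))**3*(5 + (10/1 + 9*(-1/8)))) = 338*(-83 + 2*(10*1 - 9/8)**3*(5 + (10*1 - 9/8))) = 338*(-83 + 2*(10 - 9/8)**3*(5 + (10 - 9/8))) = 338*(-83 + 2*(71/8)**3*(5 + 71/8)) = 338*(-83 + 2*(357911/512)*(111/8)) = 338*(-83 + 39728121/2048) = 338*(39558137/2048) = 6685325153/1024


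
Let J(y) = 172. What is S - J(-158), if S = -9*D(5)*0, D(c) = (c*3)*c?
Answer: -172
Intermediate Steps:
D(c) = 3*c² (D(c) = (3*c)*c = 3*c²)
S = 0 (S = -27*5²*0 = -27*25*0 = -9*75*0 = -675*0 = 0)
S - J(-158) = 0 - 1*172 = 0 - 172 = -172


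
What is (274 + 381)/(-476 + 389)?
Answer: -655/87 ≈ -7.5287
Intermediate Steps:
(274 + 381)/(-476 + 389) = 655/(-87) = 655*(-1/87) = -655/87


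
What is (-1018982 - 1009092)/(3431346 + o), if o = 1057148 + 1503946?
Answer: -1014037/2996220 ≈ -0.33844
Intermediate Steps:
o = 2561094
(-1018982 - 1009092)/(3431346 + o) = (-1018982 - 1009092)/(3431346 + 2561094) = -2028074/5992440 = -2028074*1/5992440 = -1014037/2996220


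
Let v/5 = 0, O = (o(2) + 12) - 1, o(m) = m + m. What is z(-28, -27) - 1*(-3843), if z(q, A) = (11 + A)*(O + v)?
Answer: 3603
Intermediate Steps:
o(m) = 2*m
O = 15 (O = (2*2 + 12) - 1 = (4 + 12) - 1 = 16 - 1 = 15)
v = 0 (v = 5*0 = 0)
z(q, A) = 165 + 15*A (z(q, A) = (11 + A)*(15 + 0) = (11 + A)*15 = 165 + 15*A)
z(-28, -27) - 1*(-3843) = (165 + 15*(-27)) - 1*(-3843) = (165 - 405) + 3843 = -240 + 3843 = 3603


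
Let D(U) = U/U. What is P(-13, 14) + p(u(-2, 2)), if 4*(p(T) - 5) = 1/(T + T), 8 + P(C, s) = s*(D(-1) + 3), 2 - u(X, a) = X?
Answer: 1697/32 ≈ 53.031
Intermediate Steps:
D(U) = 1
u(X, a) = 2 - X
P(C, s) = -8 + 4*s (P(C, s) = -8 + s*(1 + 3) = -8 + s*4 = -8 + 4*s)
p(T) = 5 + 1/(8*T) (p(T) = 5 + 1/(4*(T + T)) = 5 + 1/(4*((2*T))) = 5 + (1/(2*T))/4 = 5 + 1/(8*T))
P(-13, 14) + p(u(-2, 2)) = (-8 + 4*14) + (5 + 1/(8*(2 - 1*(-2)))) = (-8 + 56) + (5 + 1/(8*(2 + 2))) = 48 + (5 + (⅛)/4) = 48 + (5 + (⅛)*(¼)) = 48 + (5 + 1/32) = 48 + 161/32 = 1697/32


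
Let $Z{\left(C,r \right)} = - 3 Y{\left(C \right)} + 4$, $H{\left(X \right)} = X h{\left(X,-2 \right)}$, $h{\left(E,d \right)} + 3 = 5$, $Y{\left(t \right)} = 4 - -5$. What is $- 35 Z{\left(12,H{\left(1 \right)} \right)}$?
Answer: $805$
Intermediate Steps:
$Y{\left(t \right)} = 9$ ($Y{\left(t \right)} = 4 + 5 = 9$)
$h{\left(E,d \right)} = 2$ ($h{\left(E,d \right)} = -3 + 5 = 2$)
$H{\left(X \right)} = 2 X$ ($H{\left(X \right)} = X 2 = 2 X$)
$Z{\left(C,r \right)} = -23$ ($Z{\left(C,r \right)} = \left(-3\right) 9 + 4 = -27 + 4 = -23$)
$- 35 Z{\left(12,H{\left(1 \right)} \right)} = \left(-35\right) \left(-23\right) = 805$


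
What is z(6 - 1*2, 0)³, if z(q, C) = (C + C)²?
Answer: 0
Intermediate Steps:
z(q, C) = 4*C² (z(q, C) = (2*C)² = 4*C²)
z(6 - 1*2, 0)³ = (4*0²)³ = (4*0)³ = 0³ = 0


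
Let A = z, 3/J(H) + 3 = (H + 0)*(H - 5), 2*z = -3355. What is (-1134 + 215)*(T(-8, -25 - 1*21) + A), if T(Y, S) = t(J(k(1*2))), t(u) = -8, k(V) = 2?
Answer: 3097949/2 ≈ 1.5490e+6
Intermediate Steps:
z = -3355/2 (z = (1/2)*(-3355) = -3355/2 ≈ -1677.5)
J(H) = 3/(-3 + H*(-5 + H)) (J(H) = 3/(-3 + (H + 0)*(H - 5)) = 3/(-3 + H*(-5 + H)))
A = -3355/2 ≈ -1677.5
T(Y, S) = -8
(-1134 + 215)*(T(-8, -25 - 1*21) + A) = (-1134 + 215)*(-8 - 3355/2) = -919*(-3371/2) = 3097949/2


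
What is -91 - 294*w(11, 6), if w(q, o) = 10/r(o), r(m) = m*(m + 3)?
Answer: -1309/9 ≈ -145.44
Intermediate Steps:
r(m) = m*(3 + m)
w(q, o) = 10/(o*(3 + o)) (w(q, o) = 10/((o*(3 + o))) = 10*(1/(o*(3 + o))) = 10/(o*(3 + o)))
-91 - 294*w(11, 6) = -91 - 2940/(6*(3 + 6)) = -91 - 2940/(6*9) = -91 - 294*5/27 = -91 - 490/9 = -1309/9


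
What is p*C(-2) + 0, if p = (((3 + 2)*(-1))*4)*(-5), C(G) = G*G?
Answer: 400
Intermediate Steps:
C(G) = G²
p = 100 (p = ((5*(-1))*4)*(-5) = -5*4*(-5) = -20*(-5) = 100)
p*C(-2) + 0 = 100*(-2)² + 0 = 100*4 + 0 = 400 + 0 = 400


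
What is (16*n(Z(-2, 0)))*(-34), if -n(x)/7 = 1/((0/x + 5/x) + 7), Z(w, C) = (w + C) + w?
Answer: 15232/23 ≈ 662.26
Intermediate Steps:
Z(w, C) = C + 2*w (Z(w, C) = (C + w) + w = C + 2*w)
n(x) = -7/(7 + 5/x) (n(x) = -7/((0/x + 5/x) + 7) = -7/((0 + 5/x) + 7) = -7/(5/x + 7) = -7/(7 + 5/x))
(16*n(Z(-2, 0)))*(-34) = (16*(-7*(0 + 2*(-2))/(5 + 7*(0 + 2*(-2)))))*(-34) = (16*(-7*(0 - 4)/(5 + 7*(0 - 4))))*(-34) = (16*(-7*(-4)/(5 + 7*(-4))))*(-34) = (16*(-7*(-4)/(5 - 28)))*(-34) = (16*(-7*(-4)/(-23)))*(-34) = (16*(-7*(-4)*(-1/23)))*(-34) = (16*(-28/23))*(-34) = -448/23*(-34) = 15232/23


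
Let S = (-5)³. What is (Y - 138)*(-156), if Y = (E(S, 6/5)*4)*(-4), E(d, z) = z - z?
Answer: 21528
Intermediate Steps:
S = -125
E(d, z) = 0
Y = 0 (Y = (0*4)*(-4) = 0*(-4) = 0)
(Y - 138)*(-156) = (0 - 138)*(-156) = -138*(-156) = 21528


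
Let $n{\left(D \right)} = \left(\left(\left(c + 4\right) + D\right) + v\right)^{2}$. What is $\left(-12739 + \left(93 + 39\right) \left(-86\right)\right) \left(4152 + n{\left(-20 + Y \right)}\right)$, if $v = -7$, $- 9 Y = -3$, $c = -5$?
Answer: $- \frac{1066195387}{9} \approx -1.1847 \cdot 10^{8}$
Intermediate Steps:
$Y = \frac{1}{3}$ ($Y = \left(- \frac{1}{9}\right) \left(-3\right) = \frac{1}{3} \approx 0.33333$)
$n{\left(D \right)} = \left(-8 + D\right)^{2}$ ($n{\left(D \right)} = \left(\left(\left(-5 + 4\right) + D\right) - 7\right)^{2} = \left(\left(-1 + D\right) - 7\right)^{2} = \left(-8 + D\right)^{2}$)
$\left(-12739 + \left(93 + 39\right) \left(-86\right)\right) \left(4152 + n{\left(-20 + Y \right)}\right) = \left(-12739 + \left(93 + 39\right) \left(-86\right)\right) \left(4152 + \left(-8 + \left(-20 + \frac{1}{3}\right)\right)^{2}\right) = \left(-12739 + 132 \left(-86\right)\right) \left(4152 + \left(-8 - \frac{59}{3}\right)^{2}\right) = \left(-12739 - 11352\right) \left(4152 + \left(- \frac{83}{3}\right)^{2}\right) = - 24091 \left(4152 + \frac{6889}{9}\right) = \left(-24091\right) \frac{44257}{9} = - \frac{1066195387}{9}$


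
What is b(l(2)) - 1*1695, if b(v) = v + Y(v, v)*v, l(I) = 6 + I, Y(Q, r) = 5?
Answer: -1647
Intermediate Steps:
b(v) = 6*v (b(v) = v + 5*v = 6*v)
b(l(2)) - 1*1695 = 6*(6 + 2) - 1*1695 = 6*8 - 1695 = 48 - 1695 = -1647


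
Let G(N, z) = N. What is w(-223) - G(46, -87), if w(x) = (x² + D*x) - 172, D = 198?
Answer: 5357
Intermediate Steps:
w(x) = -172 + x² + 198*x (w(x) = (x² + 198*x) - 172 = -172 + x² + 198*x)
w(-223) - G(46, -87) = (-172 + (-223)² + 198*(-223)) - 1*46 = (-172 + 49729 - 44154) - 46 = 5403 - 46 = 5357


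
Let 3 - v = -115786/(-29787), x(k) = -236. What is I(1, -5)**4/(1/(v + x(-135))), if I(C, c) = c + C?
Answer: -1806376192/29787 ≈ -60643.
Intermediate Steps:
I(C, c) = C + c
v = -26425/29787 (v = 3 - (-115786)/(-29787) = 3 - (-115786)*(-1)/29787 = 3 - 1*115786/29787 = 3 - 115786/29787 = -26425/29787 ≈ -0.88713)
I(1, -5)**4/(1/(v + x(-135))) = (1 - 5)**4/(1/(-26425/29787 - 236)) = (-4)**4/(1/(-7056157/29787)) = 256/(-29787/7056157) = 256*(-7056157/29787) = -1806376192/29787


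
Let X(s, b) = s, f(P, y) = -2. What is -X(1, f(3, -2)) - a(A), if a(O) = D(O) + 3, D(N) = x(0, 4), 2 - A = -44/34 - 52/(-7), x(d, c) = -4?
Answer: 0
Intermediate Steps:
A = -492/119 (A = 2 - (-44/34 - 52/(-7)) = 2 - (-44*1/34 - 52*(-⅐)) = 2 - (-22/17 + 52/7) = 2 - 1*730/119 = 2 - 730/119 = -492/119 ≈ -4.1345)
D(N) = -4
a(O) = -1 (a(O) = -4 + 3 = -1)
-X(1, f(3, -2)) - a(A) = -1*1 - 1*(-1) = -1 + 1 = 0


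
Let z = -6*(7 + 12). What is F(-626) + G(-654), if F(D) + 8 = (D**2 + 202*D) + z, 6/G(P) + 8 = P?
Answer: 87814959/331 ≈ 2.6530e+5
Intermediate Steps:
G(P) = 6/(-8 + P)
z = -114 (z = -6*19 = -114)
F(D) = -122 + D**2 + 202*D (F(D) = -8 + ((D**2 + 202*D) - 114) = -8 + (-114 + D**2 + 202*D) = -122 + D**2 + 202*D)
F(-626) + G(-654) = (-122 + (-626)**2 + 202*(-626)) + 6/(-8 - 654) = (-122 + 391876 - 126452) + 6/(-662) = 265302 + 6*(-1/662) = 265302 - 3/331 = 87814959/331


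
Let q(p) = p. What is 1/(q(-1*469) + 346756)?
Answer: 1/346287 ≈ 2.8878e-6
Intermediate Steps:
1/(q(-1*469) + 346756) = 1/(-1*469 + 346756) = 1/(-469 + 346756) = 1/346287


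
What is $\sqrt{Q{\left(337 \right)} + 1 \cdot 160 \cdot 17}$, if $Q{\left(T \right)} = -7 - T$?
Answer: $6 \sqrt{66} \approx 48.744$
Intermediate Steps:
$\sqrt{Q{\left(337 \right)} + 1 \cdot 160 \cdot 17} = \sqrt{\left(-7 - 337\right) + 1 \cdot 160 \cdot 17} = \sqrt{\left(-7 - 337\right) + 160 \cdot 17} = \sqrt{-344 + 2720} = \sqrt{2376} = 6 \sqrt{66}$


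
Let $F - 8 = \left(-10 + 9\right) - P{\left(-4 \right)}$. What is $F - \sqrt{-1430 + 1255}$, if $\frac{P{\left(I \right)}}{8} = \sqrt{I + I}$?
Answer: $7 - 16 i \sqrt{2} - 5 i \sqrt{7} \approx 7.0 - 35.856 i$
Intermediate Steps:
$P{\left(I \right)} = 8 \sqrt{2} \sqrt{I}$ ($P{\left(I \right)} = 8 \sqrt{I + I} = 8 \sqrt{2 I} = 8 \sqrt{2} \sqrt{I}$)
$F = 7 - 16 i \sqrt{2}$ ($F = 8 + \left(\left(-10 + 9\right) - 8 \sqrt{2} \sqrt{-4}\right) = 8 - \left(1 + 8 \sqrt{2} \cdot 2 i\right) = 8 - \left(1 + 16 i \sqrt{2}\right) = 7 - 16 i \sqrt{2} \approx 7.0 - 22.627 i$)
$F - \sqrt{-1430 + 1255} = \left(7 - 16 i \sqrt{2}\right) - \sqrt{-1430 + 1255} = \left(7 - 16 i \sqrt{2}\right) - \sqrt{-175} = \left(7 - 16 i \sqrt{2}\right) - 5 i \sqrt{7} = 7 - 16 i \sqrt{2} - 5 i \sqrt{7}$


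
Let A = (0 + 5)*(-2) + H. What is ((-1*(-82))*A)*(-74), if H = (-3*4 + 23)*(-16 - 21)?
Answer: 2530356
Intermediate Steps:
H = -407 (H = (-12 + 23)*(-37) = 11*(-37) = -407)
A = -417 (A = (0 + 5)*(-2) - 407 = 5*(-2) - 407 = -10 - 407 = -417)
((-1*(-82))*A)*(-74) = (-1*(-82)*(-417))*(-74) = (82*(-417))*(-74) = -34194*(-74) = 2530356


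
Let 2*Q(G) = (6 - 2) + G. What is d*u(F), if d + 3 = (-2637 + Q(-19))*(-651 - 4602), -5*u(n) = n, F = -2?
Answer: 27783111/5 ≈ 5.5566e+6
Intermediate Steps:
u(n) = -n/5
Q(G) = 2 + G/2 (Q(G) = ((6 - 2) + G)/2 = (4 + G)/2 = 2 + G/2)
d = 27783111/2 (d = -3 + (-2637 + (2 + (½)*(-19)))*(-651 - 4602) = -3 + (-2637 + (2 - 19/2))*(-5253) = -3 + (-2637 - 15/2)*(-5253) = -3 - 5289/2*(-5253) = -3 + 27783117/2 = 27783111/2 ≈ 1.3892e+7)
d*u(F) = 27783111*(-⅕*(-2))/2 = (27783111/2)*(⅖) = 27783111/5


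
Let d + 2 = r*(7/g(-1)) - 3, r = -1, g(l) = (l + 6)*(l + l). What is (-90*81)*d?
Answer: 31347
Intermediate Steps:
g(l) = 2*l*(6 + l) (g(l) = (6 + l)*(2*l) = 2*l*(6 + l))
d = -43/10 (d = -2 + (-7/(2*(-1)*(6 - 1)) - 3) = -2 + (-7/(2*(-1)*5) - 3) = -2 + (-7/(-10) - 3) = -2 + (-7*(-1)/10 - 3) = -2 + (-1*(-7/10) - 3) = -2 + (7/10 - 3) = -2 - 23/10 = -43/10 ≈ -4.3000)
(-90*81)*d = -90*81*(-43/10) = -7290*(-43/10) = 31347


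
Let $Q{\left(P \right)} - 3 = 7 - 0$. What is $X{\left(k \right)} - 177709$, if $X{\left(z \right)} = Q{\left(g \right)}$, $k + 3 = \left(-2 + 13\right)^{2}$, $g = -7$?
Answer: $-177699$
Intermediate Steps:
$k = 118$ ($k = -3 + \left(-2 + 13\right)^{2} = -3 + 11^{2} = -3 + 121 = 118$)
$Q{\left(P \right)} = 10$ ($Q{\left(P \right)} = 3 + \left(7 - 0\right) = 3 + \left(7 + 0\right) = 3 + 7 = 10$)
$X{\left(z \right)} = 10$
$X{\left(k \right)} - 177709 = 10 - 177709 = -177699$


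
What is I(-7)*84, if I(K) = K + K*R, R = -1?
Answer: 0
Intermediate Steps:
I(K) = 0 (I(K) = K + K*(-1) = K - K = 0)
I(-7)*84 = 0*84 = 0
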